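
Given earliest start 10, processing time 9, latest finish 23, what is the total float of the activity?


EF = ES + duration = 10 + 9 = 19
LS = LF - duration = 23 - 9 = 14
Total Float = LF - EF = 23 - 19
(or LS - ES = 14 - 10)
= 4


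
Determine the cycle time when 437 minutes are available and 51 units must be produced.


Cycle time = available time / demand
= 437 / 51
= 8.57 min/unit


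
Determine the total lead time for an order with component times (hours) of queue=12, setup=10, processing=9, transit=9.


Lead time = queue + setup + processing + transit
= 12 + 10 + 9 + 9
= 40 hours


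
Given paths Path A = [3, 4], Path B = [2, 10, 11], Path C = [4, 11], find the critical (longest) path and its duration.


Path A: 3 + 4 = 7
Path B: 2 + 10 + 11 = 23
Path C: 4 + 11 = 15
Critical path = longest = max(7, 23, 15)
= 23 (Path B)


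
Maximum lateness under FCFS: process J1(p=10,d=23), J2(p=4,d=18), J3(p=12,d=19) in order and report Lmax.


Lateness per job (L = C - d):
  J1: C=10, d=23, L=-13
  J2: C=14, d=18, L=-4
  J3: C=26, d=19, L=7
Lmax = max(-13, -4, 7)
= 7


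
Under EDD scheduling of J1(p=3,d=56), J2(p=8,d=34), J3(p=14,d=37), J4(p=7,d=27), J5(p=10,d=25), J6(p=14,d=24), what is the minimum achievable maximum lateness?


EDD order: J6 → J5 → J4 → J2 → J3 → J1
Completion and lateness:
  J6: C=14, d=24, L=14-24=-10
  J5: C=24, d=25, L=24-25=-1
  J4: C=31, d=27, L=31-27=4
  J2: C=39, d=34, L=39-34=5
  J3: C=53, d=37, L=53-37=16
  J1: C=56, d=56, L=56-56=0
Lmax = max(-10, -1, 4, 5, 16, 0)
= 16


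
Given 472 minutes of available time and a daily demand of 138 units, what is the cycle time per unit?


Cycle time = available time / demand
= 472 / 138
= 3.42 min/unit


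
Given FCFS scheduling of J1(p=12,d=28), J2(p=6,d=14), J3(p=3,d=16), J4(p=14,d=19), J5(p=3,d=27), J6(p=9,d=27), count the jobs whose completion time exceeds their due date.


Completion vs due date:
  J1: C=12, d=28 → on time
  J2: C=18, d=14 → TARDY
  J3: C=21, d=16 → TARDY
  J4: C=35, d=19 → TARDY
  J5: C=38, d=27 → TARDY
  J6: C=47, d=27 → TARDY
Tardy jobs: J2, J3, J4, J5, J6
Count = 5


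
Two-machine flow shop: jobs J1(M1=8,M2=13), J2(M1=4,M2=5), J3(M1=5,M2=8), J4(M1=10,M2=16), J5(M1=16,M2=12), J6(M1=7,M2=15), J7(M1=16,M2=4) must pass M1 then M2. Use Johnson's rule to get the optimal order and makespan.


Johnson's rule:
Group 1 (M1≤M2, sort by M1): ['J2', 'J3', 'J6', 'J1', 'J4']
Group 2 (M1>M2, sort desc M2): ['J5', 'J7']
Sequence: J2 → J3 → J6 → J1 → J4 → J5 → J7
Makespan calculation:
  J2: M1 done=4, M2 done=9
  J3: M1 done=9, M2 done=17
  J6: M1 done=16, M2 done=32
  J1: M1 done=24, M2 done=45
  J4: M1 done=34, M2 done=61
  J5: M1 done=50, M2 done=73
  J7: M1 done=66, M2 done=77
= Sequence: J2 → J3 → J6 → J1 → J4 → J5 → J7, Makespan: 77


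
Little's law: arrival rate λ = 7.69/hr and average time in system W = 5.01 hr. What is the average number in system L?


Little's law: L = λ × W
= 7.69 × 5.01
= 38.53


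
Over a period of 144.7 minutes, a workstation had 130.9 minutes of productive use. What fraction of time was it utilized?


Utilization = busy / total × 100
= 130.9 / 144.7 × 100
= 90.5%


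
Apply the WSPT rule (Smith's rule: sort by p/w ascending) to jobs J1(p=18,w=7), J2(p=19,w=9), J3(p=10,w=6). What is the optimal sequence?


WSPT (Smith's rule): sort by p/w ascending
  J3: p/w = 10/6 = 1.667
  J2: p/w = 19/9 = 2.111
  J1: p/w = 18/7 = 2.571
Order: J3 → J2 → J1


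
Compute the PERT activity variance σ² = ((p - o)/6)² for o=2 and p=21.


σ² = ((p - o) / 6)² = (p - o)² / 36
= (21 - 2)² / 36
= 19² / 36
= 361 / 36
= 10.0278


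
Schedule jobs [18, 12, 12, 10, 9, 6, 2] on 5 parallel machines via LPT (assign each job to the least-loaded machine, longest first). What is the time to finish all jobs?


Jobs (LPT sorted): [18, 12, 12, 10, 9, 6, 2]
Machines: 5
  J=18 → Machine 1 (load: 0+18=18)
  J=12 → Machine 2 (load: 0+12=12)
  J=12 → Machine 3 (load: 0+12=12)
  J=10 → Machine 4 (load: 0+10=10)
  J=9 → Machine 5 (load: 0+9=9)
  J=6 → Machine 5 (load: 9+6=15)
  J=2 → Machine 4 (load: 10+2=12)
Machine loads: [18, 12, 12, 12, 15]
Makespan = max = 18 time units


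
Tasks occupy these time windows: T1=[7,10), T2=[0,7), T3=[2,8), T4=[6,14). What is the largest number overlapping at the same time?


Check each time point for overlaps:
  t=6: 3 tasks active (T2, T3, T4)
Max concurrent = 3


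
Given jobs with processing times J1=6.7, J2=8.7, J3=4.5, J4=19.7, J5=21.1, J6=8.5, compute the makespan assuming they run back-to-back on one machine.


Sequential makespan: sum all processing times
= 6.7 + 8.7 + 4.5 + 19.7 + 21.1 + 8.5
= 69.2 time units


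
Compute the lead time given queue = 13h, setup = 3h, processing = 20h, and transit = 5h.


Lead time = queue + setup + processing + transit
= 13 + 3 + 20 + 5
= 41 hours


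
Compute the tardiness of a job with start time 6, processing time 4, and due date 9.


Completion = start + processing = 6 + 4 = 10
Tardiness = max(0, C - d) = max(0, 10 - 9)
= max(0, 1)
= 1


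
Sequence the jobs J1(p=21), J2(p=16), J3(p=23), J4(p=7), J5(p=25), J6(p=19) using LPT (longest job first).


LPT: sort by longest processing time first
  J5: p=25
  J3: p=23
  J1: p=21
  J6: p=19
  J2: p=16
  J4: p=7
Order: J5 → J3 → J1 → J6 → J2 → J4


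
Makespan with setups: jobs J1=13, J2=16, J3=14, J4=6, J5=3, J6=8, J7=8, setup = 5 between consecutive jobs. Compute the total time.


Makespan = Σ processing + (n-1) × setup
= (13 + 16 + 14 + 6 + 3 + 8 + 8) + (7-1)×5
= 68 + 30
= 98 time units


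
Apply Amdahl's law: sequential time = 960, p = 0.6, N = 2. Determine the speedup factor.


Amdahl's law: T_p = T × ((1-p) + p/N)
= 960 × ((1-0.6) + 0.6/2)
= 960 × (0.40 + 0.3000)
= 960 × 0.7000
= 672.00
Speedup = 960/672.00
= 1.43×


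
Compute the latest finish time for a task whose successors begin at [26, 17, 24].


LF = min of all successor start times
Successors start at: [26, 17, 24]
LF = min(26, 17, 24)
= 17


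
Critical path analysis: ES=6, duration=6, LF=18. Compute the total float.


EF = ES + duration = 6 + 6 = 12
LS = LF - duration = 18 - 6 = 12
Total Float = LF - EF = 18 - 12
(or LS - ES = 12 - 6)
= 6


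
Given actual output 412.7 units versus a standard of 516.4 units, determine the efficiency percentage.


Efficiency = (actual / standard) × 100
= (412.7 / 516.4) × 100
= 79.9%


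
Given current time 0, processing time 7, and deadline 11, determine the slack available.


Slack = due - current_time - processing
= 11 - 0 - 7
= 4


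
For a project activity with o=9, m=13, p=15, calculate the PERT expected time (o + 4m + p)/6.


te = (o + 4m + p) / 6
= (9 + 4×13 + 15) / 6
= (9 + 52 + 15) / 6
= 76 / 6
= 12.67


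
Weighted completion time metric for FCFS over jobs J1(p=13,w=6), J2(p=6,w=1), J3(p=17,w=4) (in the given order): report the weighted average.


Completion times:
  J1: C=13, w×C=6×13=78
  J2: C=19, w×C=1×19=19
  J3: C=36, w×C=4×36=144
Sum w×C = 241
Sum w = 11
Weighted avg = 241/11
= 21.91


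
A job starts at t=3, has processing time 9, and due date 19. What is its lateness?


Completion = 3 + 9 = 12
Lateness = C - d = 12 - 19
= -7


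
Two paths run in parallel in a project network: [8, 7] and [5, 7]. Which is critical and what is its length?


Path A: 8 + 7 = 15
Path B: 5 + 7 = 12
Critical path = longest = max(15, 12)
= 15 (Path A)


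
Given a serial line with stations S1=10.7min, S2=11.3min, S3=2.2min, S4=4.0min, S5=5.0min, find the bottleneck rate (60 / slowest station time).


Bottleneck = longest station time
Station times: [10.7, 11.3, 2.2, 4.0, 5.0]
Max = 11.3 min
Rate = 60 / 11.3
= 5.31 units/hour (bottleneck: 11.3min)


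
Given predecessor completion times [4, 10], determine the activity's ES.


ES = max of all predecessor completion times
Predecessors: [4, 10]
ES = max(4, 10)
= 10


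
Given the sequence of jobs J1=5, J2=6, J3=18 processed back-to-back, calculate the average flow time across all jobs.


Completion times:
  J1: completes at 5
  J2: completes at 11
  J3: completes at 29
Sum = 45
Average = 45/3
= 15.00


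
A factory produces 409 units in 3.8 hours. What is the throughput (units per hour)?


Throughput = units / time
= 409 / 3.8
= 107.6 units/hour


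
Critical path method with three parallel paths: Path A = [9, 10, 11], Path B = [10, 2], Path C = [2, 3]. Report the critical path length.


Path A: 9 + 10 + 11 = 30
Path B: 10 + 2 = 12
Path C: 2 + 3 = 5
Critical path = longest = max(30, 12, 5)
= 30 (Path A)


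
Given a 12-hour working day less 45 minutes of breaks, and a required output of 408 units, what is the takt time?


Available = 12×60 - 45 = 675 min
Takt time = 675 / 408
= 1.65 min/unit


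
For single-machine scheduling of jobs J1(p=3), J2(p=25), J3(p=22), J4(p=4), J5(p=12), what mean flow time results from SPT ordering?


SPT order: J1 → J4 → J5 → J3 → J2
Completion times:
  J1: C=3
  J4: C=7
  J5: C=19
  J3: C=41
  J2: C=66
Sum = 136, n = 5
Mean flow = 136/5
= 27.20


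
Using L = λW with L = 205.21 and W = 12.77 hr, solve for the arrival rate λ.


Little's law: L = λW → λ = L / W
= 205.21 / 12.77
= 16.07 per hour


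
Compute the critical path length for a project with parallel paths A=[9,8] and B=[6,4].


Path A: 9 + 8 = 17
Path B: 6 + 4 = 10
Critical path = longest = max(17, 10)
= 17 (Path A)


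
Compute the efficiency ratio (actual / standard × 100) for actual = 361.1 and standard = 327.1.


Efficiency = (actual / standard) × 100
= (361.1 / 327.1) × 100
= 110.4%


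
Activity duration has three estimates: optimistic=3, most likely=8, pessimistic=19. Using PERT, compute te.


te = (o + 4m + p) / 6
= (3 + 4×8 + 19) / 6
= (3 + 32 + 19) / 6
= 54 / 6
= 9.00


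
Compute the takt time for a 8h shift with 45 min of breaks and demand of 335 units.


Available = 8×60 - 45 = 435 min
Takt time = 435 / 335
= 1.30 min/unit


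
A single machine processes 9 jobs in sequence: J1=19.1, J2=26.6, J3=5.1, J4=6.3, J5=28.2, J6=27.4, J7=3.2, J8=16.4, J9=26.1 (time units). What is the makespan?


Sequential makespan: sum all processing times
= 19.1 + 26.6 + 5.1 + 6.3 + 28.2 + 27.4 + 3.2 + 16.4 + 26.1
= 158.4 time units


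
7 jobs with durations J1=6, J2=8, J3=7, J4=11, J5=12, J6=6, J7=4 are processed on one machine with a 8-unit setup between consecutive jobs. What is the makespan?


Makespan = Σ processing + (n-1) × setup
= (6 + 8 + 7 + 11 + 12 + 6 + 4) + (7-1)×8
= 54 + 48
= 102 time units


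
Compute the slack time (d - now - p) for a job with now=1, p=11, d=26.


Slack = due - current_time - processing
= 26 - 1 - 11
= 14


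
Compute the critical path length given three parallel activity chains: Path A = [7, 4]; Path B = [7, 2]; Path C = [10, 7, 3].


Path A: 7 + 4 = 11
Path B: 7 + 2 = 9
Path C: 10 + 7 + 3 = 20
Critical path = longest = max(11, 9, 20)
= 20 (Path C)


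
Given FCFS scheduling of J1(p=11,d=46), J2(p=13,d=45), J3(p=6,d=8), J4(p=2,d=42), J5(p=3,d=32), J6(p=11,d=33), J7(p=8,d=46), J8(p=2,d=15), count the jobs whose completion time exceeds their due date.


Completion vs due date:
  J1: C=11, d=46 → on time
  J2: C=24, d=45 → on time
  J3: C=30, d=8 → TARDY
  J4: C=32, d=42 → on time
  J5: C=35, d=32 → TARDY
  J6: C=46, d=33 → TARDY
  J7: C=54, d=46 → TARDY
  J8: C=56, d=15 → TARDY
Tardy jobs: J3, J5, J6, J7, J8
Count = 5


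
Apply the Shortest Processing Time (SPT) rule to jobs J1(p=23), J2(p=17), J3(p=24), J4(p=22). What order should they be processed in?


SPT: sort by shortest processing time
  J2: p=17
  J4: p=22
  J1: p=23
  J3: p=24
Order: J2 → J4 → J1 → J3


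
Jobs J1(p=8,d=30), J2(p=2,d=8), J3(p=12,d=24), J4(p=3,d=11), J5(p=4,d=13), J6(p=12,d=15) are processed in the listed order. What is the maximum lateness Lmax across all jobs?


Lateness per job (L = C - d):
  J1: C=8, d=30, L=-22
  J2: C=10, d=8, L=2
  J3: C=22, d=24, L=-2
  J4: C=25, d=11, L=14
  J5: C=29, d=13, L=16
  J6: C=41, d=15, L=26
Lmax = max(-22, 2, -2, 14, 16, 26)
= 26


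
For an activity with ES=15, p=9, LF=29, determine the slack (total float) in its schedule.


EF = ES + duration = 15 + 9 = 24
LS = LF - duration = 29 - 9 = 20
Total Float = LF - EF = 29 - 24
(or LS - ES = 20 - 15)
= 5


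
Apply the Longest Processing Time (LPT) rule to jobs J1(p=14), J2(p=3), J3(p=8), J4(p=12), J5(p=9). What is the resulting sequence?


LPT: sort by longest processing time first
  J1: p=14
  J4: p=12
  J5: p=9
  J3: p=8
  J2: p=3
Order: J1 → J4 → J5 → J3 → J2


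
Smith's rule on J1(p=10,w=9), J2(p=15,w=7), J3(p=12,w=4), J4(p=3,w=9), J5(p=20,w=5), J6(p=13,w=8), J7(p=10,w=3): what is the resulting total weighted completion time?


WSPT order (by p/w): J4 → J1 → J6 → J2 → J3 → J7 → J5
  J4: C=3, w·C=9×3=27
  J1: C=13, w·C=9×13=117
  J6: C=26, w·C=8×26=208
  J2: C=41, w·C=7×41=287
  J3: C=53, w·C=4×53=212
  J7: C=63, w·C=3×63=189
  J5: C=83, w·C=5×83=415
Σ w·C = 1455
= 1455


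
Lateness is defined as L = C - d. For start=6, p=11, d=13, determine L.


Completion = 6 + 11 = 17
Lateness = C - d = 17 - 13
= 4


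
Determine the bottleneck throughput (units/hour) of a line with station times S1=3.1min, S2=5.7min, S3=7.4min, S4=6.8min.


Bottleneck = longest station time
Station times: [3.1, 5.7, 7.4, 6.8]
Max = 7.4 min
Rate = 60 / 7.4
= 8.11 units/hour (bottleneck: 7.4min)


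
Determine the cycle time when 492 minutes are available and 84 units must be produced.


Cycle time = available time / demand
= 492 / 84
= 5.86 min/unit


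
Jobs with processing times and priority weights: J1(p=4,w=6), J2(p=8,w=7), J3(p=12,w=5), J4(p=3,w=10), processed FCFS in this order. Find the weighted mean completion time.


Completion times:
  J1: C=4, w×C=6×4=24
  J2: C=12, w×C=7×12=84
  J3: C=24, w×C=5×24=120
  J4: C=27, w×C=10×27=270
Sum w×C = 498
Sum w = 28
Weighted avg = 498/28
= 17.79


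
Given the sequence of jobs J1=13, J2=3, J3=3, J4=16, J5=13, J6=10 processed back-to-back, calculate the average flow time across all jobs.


Completion times:
  J1: completes at 13
  J2: completes at 16
  J3: completes at 19
  J4: completes at 35
  J5: completes at 48
  J6: completes at 58
Sum = 189
Average = 189/6
= 31.50


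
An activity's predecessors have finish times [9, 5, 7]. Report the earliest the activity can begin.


ES = max of all predecessor completion times
Predecessors: [9, 5, 7]
ES = max(9, 5, 7)
= 9


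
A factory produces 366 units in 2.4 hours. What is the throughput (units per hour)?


Throughput = units / time
= 366 / 2.4
= 152.5 units/hour


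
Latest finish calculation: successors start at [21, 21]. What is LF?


LF = min of all successor start times
Successors start at: [21, 21]
LF = min(21, 21)
= 21


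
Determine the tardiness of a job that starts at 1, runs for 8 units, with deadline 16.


Completion = start + processing = 1 + 8 = 9
Tardiness = max(0, C - d) = max(0, 9 - 16)
= max(0, -7)
= 0


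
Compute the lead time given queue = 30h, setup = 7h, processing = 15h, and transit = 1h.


Lead time = queue + setup + processing + transit
= 30 + 7 + 15 + 1
= 53 hours


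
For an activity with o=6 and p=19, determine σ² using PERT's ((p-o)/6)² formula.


σ² = ((p - o) / 6)² = (p - o)² / 36
= (19 - 6)² / 36
= 13² / 36
= 169 / 36
= 4.6944


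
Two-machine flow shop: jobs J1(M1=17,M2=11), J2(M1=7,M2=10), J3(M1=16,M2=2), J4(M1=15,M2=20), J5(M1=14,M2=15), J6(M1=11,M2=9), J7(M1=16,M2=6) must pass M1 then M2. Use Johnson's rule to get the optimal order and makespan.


Johnson's rule:
Group 1 (M1≤M2, sort by M1): ['J2', 'J5', 'J4']
Group 2 (M1>M2, sort desc M2): ['J1', 'J6', 'J7', 'J3']
Sequence: J2 → J5 → J4 → J1 → J6 → J7 → J3
Makespan calculation:
  J2: M1 done=7, M2 done=17
  J5: M1 done=21, M2 done=36
  J4: M1 done=36, M2 done=56
  J1: M1 done=53, M2 done=67
  J6: M1 done=64, M2 done=76
  J7: M1 done=80, M2 done=86
  J3: M1 done=96, M2 done=98
= Sequence: J2 → J5 → J4 → J1 → J6 → J7 → J3, Makespan: 98


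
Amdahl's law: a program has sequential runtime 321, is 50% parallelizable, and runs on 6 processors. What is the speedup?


Amdahl's law: T_p = T × ((1-p) + p/N)
= 321 × ((1-0.5) + 0.5/6)
= 321 × (0.50 + 0.0833)
= 321 × 0.5833
= 187.25
Speedup = 321/187.25
= 1.71×


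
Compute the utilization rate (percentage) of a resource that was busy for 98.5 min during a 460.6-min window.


Utilization = busy / total × 100
= 98.5 / 460.6 × 100
= 21.4%


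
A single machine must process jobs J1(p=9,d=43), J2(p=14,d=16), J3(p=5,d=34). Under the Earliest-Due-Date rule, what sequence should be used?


EDD: sort by earliest due date
  J2: d=16, p=14
  J3: d=34, p=5
  J1: d=43, p=9
Order: J2 → J3 → J1


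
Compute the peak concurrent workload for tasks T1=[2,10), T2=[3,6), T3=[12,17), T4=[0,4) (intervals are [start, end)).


Check each time point for overlaps:
  t=3: 3 tasks active (T1, T2, T4)
Max concurrent = 3


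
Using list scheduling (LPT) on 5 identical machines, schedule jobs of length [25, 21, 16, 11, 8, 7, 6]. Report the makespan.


Jobs (LPT sorted): [25, 21, 16, 11, 8, 7, 6]
Machines: 5
  J=25 → Machine 1 (load: 0+25=25)
  J=21 → Machine 2 (load: 0+21=21)
  J=16 → Machine 3 (load: 0+16=16)
  J=11 → Machine 4 (load: 0+11=11)
  J=8 → Machine 5 (load: 0+8=8)
  J=7 → Machine 5 (load: 8+7=15)
  J=6 → Machine 4 (load: 11+6=17)
Machine loads: [25, 21, 16, 17, 15]
Makespan = max = 25 time units


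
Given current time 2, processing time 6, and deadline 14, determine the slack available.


Slack = due - current_time - processing
= 14 - 2 - 6
= 6


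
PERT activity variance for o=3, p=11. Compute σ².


σ² = ((p - o) / 6)² = (p - o)² / 36
= (11 - 3)² / 36
= 8² / 36
= 64 / 36
= 1.7778


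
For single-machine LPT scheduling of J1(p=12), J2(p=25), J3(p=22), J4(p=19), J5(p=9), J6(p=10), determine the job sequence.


LPT: sort by longest processing time first
  J2: p=25
  J3: p=22
  J4: p=19
  J1: p=12
  J6: p=10
  J5: p=9
Order: J2 → J3 → J4 → J1 → J6 → J5


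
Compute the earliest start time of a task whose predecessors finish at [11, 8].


ES = max of all predecessor completion times
Predecessors: [11, 8]
ES = max(11, 8)
= 11


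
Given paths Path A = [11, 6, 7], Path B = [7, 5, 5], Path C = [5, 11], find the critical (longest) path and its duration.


Path A: 11 + 6 + 7 = 24
Path B: 7 + 5 + 5 = 17
Path C: 5 + 11 = 16
Critical path = longest = max(24, 17, 16)
= 24 (Path A)


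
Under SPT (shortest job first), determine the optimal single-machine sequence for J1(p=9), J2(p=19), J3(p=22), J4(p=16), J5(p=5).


SPT: sort by shortest processing time
  J5: p=5
  J1: p=9
  J4: p=16
  J2: p=19
  J3: p=22
Order: J5 → J1 → J4 → J2 → J3


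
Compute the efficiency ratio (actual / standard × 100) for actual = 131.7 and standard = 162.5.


Efficiency = (actual / standard) × 100
= (131.7 / 162.5) × 100
= 81.0%


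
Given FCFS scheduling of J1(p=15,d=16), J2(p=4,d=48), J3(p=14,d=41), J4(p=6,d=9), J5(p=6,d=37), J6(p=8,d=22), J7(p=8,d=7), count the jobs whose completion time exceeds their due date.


Completion vs due date:
  J1: C=15, d=16 → on time
  J2: C=19, d=48 → on time
  J3: C=33, d=41 → on time
  J4: C=39, d=9 → TARDY
  J5: C=45, d=37 → TARDY
  J6: C=53, d=22 → TARDY
  J7: C=61, d=7 → TARDY
Tardy jobs: J4, J5, J6, J7
Count = 4


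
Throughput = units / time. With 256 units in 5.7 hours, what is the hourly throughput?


Throughput = units / time
= 256 / 5.7
= 44.9 units/hour


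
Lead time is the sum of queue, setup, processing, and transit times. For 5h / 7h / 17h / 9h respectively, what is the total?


Lead time = queue + setup + processing + transit
= 5 + 7 + 17 + 9
= 38 hours


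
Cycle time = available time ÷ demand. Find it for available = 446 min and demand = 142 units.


Cycle time = available time / demand
= 446 / 142
= 3.14 min/unit


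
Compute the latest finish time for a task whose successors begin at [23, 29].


LF = min of all successor start times
Successors start at: [23, 29]
LF = min(23, 29)
= 23


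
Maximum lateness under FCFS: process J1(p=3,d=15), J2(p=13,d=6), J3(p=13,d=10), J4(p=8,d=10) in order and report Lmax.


Lateness per job (L = C - d):
  J1: C=3, d=15, L=-12
  J2: C=16, d=6, L=10
  J3: C=29, d=10, L=19
  J4: C=37, d=10, L=27
Lmax = max(-12, 10, 19, 27)
= 27


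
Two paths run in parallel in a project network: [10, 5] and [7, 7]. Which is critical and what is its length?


Path A: 10 + 5 = 15
Path B: 7 + 7 = 14
Critical path = longest = max(15, 14)
= 15 (Path A)


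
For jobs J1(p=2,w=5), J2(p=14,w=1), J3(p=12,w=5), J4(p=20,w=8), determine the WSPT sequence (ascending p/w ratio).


WSPT (Smith's rule): sort by p/w ascending
  J1: p/w = 2/5 = 0.400
  J3: p/w = 12/5 = 2.400
  J4: p/w = 20/8 = 2.500
  J2: p/w = 14/1 = 14.000
Order: J1 → J3 → J4 → J2


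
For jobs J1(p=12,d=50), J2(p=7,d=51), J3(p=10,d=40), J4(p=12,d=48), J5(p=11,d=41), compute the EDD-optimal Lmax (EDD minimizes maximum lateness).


EDD order: J3 → J5 → J4 → J1 → J2
Completion and lateness:
  J3: C=10, d=40, L=10-40=-30
  J5: C=21, d=41, L=21-41=-20
  J4: C=33, d=48, L=33-48=-15
  J1: C=45, d=50, L=45-50=-5
  J2: C=52, d=51, L=52-51=1
Lmax = max(-30, -20, -15, -5, 1)
= 1


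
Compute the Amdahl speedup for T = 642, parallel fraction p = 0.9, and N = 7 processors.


Amdahl's law: T_p = T × ((1-p) + p/N)
= 642 × ((1-0.9) + 0.9/7)
= 642 × (0.10 + 0.1286)
= 642 × 0.2286
= 146.74
Speedup = 642/146.74
= 4.38×


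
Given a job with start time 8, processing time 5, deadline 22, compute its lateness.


Completion = 8 + 5 = 13
Lateness = C - d = 13 - 22
= -9


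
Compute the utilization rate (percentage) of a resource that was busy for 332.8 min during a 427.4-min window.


Utilization = busy / total × 100
= 332.8 / 427.4 × 100
= 77.9%


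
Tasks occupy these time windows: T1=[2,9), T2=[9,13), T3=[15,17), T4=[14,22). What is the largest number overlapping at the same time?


Check each time point for overlaps:
  t=15: 2 tasks active (T3, T4)
Max concurrent = 2


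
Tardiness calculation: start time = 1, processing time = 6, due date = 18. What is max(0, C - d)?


Completion = start + processing = 1 + 6 = 7
Tardiness = max(0, C - d) = max(0, 7 - 18)
= max(0, -11)
= 0


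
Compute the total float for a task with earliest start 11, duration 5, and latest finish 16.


EF = ES + duration = 11 + 5 = 16
LS = LF - duration = 16 - 5 = 11
Total Float = LF - EF = 16 - 16
(or LS - ES = 11 - 11)
= 0


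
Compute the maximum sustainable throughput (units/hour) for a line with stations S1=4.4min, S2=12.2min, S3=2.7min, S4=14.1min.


Bottleneck = longest station time
Station times: [4.4, 12.2, 2.7, 14.1]
Max = 14.1 min
Rate = 60 / 14.1
= 4.26 units/hour (bottleneck: 14.1min)


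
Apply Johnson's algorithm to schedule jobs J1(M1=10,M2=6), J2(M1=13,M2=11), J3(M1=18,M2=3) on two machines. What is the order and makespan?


Johnson's rule:
Group 1 (M1≤M2, sort by M1): []
Group 2 (M1>M2, sort desc M2): ['J2', 'J1', 'J3']
Sequence: J2 → J1 → J3
Makespan calculation:
  J2: M1 done=13, M2 done=24
  J1: M1 done=23, M2 done=30
  J3: M1 done=41, M2 done=44
= Sequence: J2 → J1 → J3, Makespan: 44


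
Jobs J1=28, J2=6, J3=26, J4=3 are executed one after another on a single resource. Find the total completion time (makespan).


Sequential makespan: sum all processing times
= 28 + 6 + 26 + 3
= 63 time units


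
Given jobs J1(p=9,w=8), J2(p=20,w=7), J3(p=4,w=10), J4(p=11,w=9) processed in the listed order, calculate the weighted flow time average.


Completion times:
  J1: C=9, w×C=8×9=72
  J2: C=29, w×C=7×29=203
  J3: C=33, w×C=10×33=330
  J4: C=44, w×C=9×44=396
Sum w×C = 1001
Sum w = 34
Weighted avg = 1001/34
= 29.44


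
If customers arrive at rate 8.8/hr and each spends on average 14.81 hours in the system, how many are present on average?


Little's law: L = λ × W
= 8.8 × 14.81
= 130.33


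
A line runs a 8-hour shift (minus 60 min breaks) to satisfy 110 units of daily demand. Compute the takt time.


Available = 8×60 - 60 = 420 min
Takt time = 420 / 110
= 3.82 min/unit


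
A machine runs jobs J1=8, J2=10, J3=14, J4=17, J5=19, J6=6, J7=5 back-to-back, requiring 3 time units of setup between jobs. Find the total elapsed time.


Makespan = Σ processing + (n-1) × setup
= (8 + 10 + 14 + 17 + 19 + 6 + 5) + (7-1)×3
= 79 + 18
= 97 time units


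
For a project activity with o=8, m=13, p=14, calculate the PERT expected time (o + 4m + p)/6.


te = (o + 4m + p) / 6
= (8 + 4×13 + 14) / 6
= (8 + 52 + 14) / 6
= 74 / 6
= 12.33


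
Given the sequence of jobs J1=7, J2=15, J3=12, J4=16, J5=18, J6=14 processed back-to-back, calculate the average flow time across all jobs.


Completion times:
  J1: completes at 7
  J2: completes at 22
  J3: completes at 34
  J4: completes at 50
  J5: completes at 68
  J6: completes at 82
Sum = 263
Average = 263/6
= 43.83


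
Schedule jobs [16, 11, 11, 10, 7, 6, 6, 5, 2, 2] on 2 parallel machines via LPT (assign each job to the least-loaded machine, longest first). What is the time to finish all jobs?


Jobs (LPT sorted): [16, 11, 11, 10, 7, 6, 6, 5, 2, 2]
Machines: 2
  J=16 → Machine 1 (load: 0+16=16)
  J=11 → Machine 2 (load: 0+11=11)
  J=11 → Machine 2 (load: 11+11=22)
  J=10 → Machine 1 (load: 16+10=26)
  J=7 → Machine 2 (load: 22+7=29)
  J=6 → Machine 1 (load: 26+6=32)
  J=6 → Machine 2 (load: 29+6=35)
  J=5 → Machine 1 (load: 32+5=37)
  J=2 → Machine 2 (load: 35+2=37)
  J=2 → Machine 1 (load: 37+2=39)
Machine loads: [39, 37]
Makespan = max = 39 time units


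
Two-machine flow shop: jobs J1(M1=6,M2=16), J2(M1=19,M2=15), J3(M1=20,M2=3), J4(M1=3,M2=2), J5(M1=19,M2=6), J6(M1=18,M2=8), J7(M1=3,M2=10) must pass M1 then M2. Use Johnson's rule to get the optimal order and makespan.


Johnson's rule:
Group 1 (M1≤M2, sort by M1): ['J7', 'J1']
Group 2 (M1>M2, sort desc M2): ['J2', 'J6', 'J5', 'J3', 'J4']
Sequence: J7 → J1 → J2 → J6 → J5 → J3 → J4
Makespan calculation:
  J7: M1 done=3, M2 done=13
  J1: M1 done=9, M2 done=29
  J2: M1 done=28, M2 done=44
  J6: M1 done=46, M2 done=54
  J5: M1 done=65, M2 done=71
  J3: M1 done=85, M2 done=88
  J4: M1 done=88, M2 done=90
= Sequence: J7 → J1 → J2 → J6 → J5 → J3 → J4, Makespan: 90


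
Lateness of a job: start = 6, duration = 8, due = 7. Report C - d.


Completion = 6 + 8 = 14
Lateness = C - d = 14 - 7
= 7


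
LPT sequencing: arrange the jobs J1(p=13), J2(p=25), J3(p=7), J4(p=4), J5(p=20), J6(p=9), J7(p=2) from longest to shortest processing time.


LPT: sort by longest processing time first
  J2: p=25
  J5: p=20
  J1: p=13
  J6: p=9
  J3: p=7
  J4: p=4
  J7: p=2
Order: J2 → J5 → J1 → J6 → J3 → J4 → J7


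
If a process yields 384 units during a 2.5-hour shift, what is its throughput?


Throughput = units / time
= 384 / 2.5
= 153.6 units/hour


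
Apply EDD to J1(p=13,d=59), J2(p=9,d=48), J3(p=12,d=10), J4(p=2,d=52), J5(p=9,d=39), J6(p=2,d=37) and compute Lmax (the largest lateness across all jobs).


EDD order: J3 → J6 → J5 → J2 → J4 → J1
Completion and lateness:
  J3: C=12, d=10, L=12-10=2
  J6: C=14, d=37, L=14-37=-23
  J5: C=23, d=39, L=23-39=-16
  J2: C=32, d=48, L=32-48=-16
  J4: C=34, d=52, L=34-52=-18
  J1: C=47, d=59, L=47-59=-12
Lmax = max(2, -23, -16, -16, -18, -12)
= 2


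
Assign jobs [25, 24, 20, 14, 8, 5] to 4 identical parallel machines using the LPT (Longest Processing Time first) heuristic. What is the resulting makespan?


Jobs (LPT sorted): [25, 24, 20, 14, 8, 5]
Machines: 4
  J=25 → Machine 1 (load: 0+25=25)
  J=24 → Machine 2 (load: 0+24=24)
  J=20 → Machine 3 (load: 0+20=20)
  J=14 → Machine 4 (load: 0+14=14)
  J=8 → Machine 4 (load: 14+8=22)
  J=5 → Machine 3 (load: 20+5=25)
Machine loads: [25, 24, 25, 22]
Makespan = max = 25 time units


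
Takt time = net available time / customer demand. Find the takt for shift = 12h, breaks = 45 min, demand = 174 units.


Available = 12×60 - 45 = 675 min
Takt time = 675 / 174
= 3.88 min/unit


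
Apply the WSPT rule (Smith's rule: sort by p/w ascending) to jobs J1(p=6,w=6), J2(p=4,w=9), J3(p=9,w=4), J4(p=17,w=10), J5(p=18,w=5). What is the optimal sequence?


WSPT (Smith's rule): sort by p/w ascending
  J2: p/w = 4/9 = 0.444
  J1: p/w = 6/6 = 1.000
  J4: p/w = 17/10 = 1.700
  J3: p/w = 9/4 = 2.250
  J5: p/w = 18/5 = 3.600
Order: J2 → J1 → J4 → J3 → J5


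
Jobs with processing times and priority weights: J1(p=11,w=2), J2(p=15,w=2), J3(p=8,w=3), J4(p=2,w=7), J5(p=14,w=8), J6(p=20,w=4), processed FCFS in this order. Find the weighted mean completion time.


Completion times:
  J1: C=11, w×C=2×11=22
  J2: C=26, w×C=2×26=52
  J3: C=34, w×C=3×34=102
  J4: C=36, w×C=7×36=252
  J5: C=50, w×C=8×50=400
  J6: C=70, w×C=4×70=280
Sum w×C = 1108
Sum w = 26
Weighted avg = 1108/26
= 42.62


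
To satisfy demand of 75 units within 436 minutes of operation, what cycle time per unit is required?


Cycle time = available time / demand
= 436 / 75
= 5.81 min/unit


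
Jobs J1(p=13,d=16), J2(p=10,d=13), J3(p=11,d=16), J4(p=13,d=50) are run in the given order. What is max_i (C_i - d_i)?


Lateness per job (L = C - d):
  J1: C=13, d=16, L=-3
  J2: C=23, d=13, L=10
  J3: C=34, d=16, L=18
  J4: C=47, d=50, L=-3
Lmax = max(-3, 10, 18, -3)
= 18


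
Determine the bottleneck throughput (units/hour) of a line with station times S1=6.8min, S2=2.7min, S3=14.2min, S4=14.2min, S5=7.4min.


Bottleneck = longest station time
Station times: [6.8, 2.7, 14.2, 14.2, 7.4]
Max = 14.2 min
Rate = 60 / 14.2
= 4.23 units/hour (bottleneck: 14.2min)


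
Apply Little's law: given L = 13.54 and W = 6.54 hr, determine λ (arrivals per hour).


Little's law: L = λW → λ = L / W
= 13.54 / 6.54
= 2.07 per hour


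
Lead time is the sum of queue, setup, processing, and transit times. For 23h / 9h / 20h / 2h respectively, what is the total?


Lead time = queue + setup + processing + transit
= 23 + 9 + 20 + 2
= 54 hours


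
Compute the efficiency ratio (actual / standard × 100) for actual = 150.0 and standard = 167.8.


Efficiency = (actual / standard) × 100
= (150.0 / 167.8) × 100
= 89.4%


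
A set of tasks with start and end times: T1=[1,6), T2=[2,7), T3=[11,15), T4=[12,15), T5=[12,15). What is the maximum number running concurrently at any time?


Check each time point for overlaps:
  t=12: 3 tasks active (T3, T4, T5)
Max concurrent = 3


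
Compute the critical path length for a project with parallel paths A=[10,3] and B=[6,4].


Path A: 10 + 3 = 13
Path B: 6 + 4 = 10
Critical path = longest = max(13, 10)
= 13 (Path A)


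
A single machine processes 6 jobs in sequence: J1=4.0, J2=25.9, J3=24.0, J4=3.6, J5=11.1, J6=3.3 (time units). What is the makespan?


Sequential makespan: sum all processing times
= 4.0 + 25.9 + 24.0 + 3.6 + 11.1 + 3.3
= 71.9 time units


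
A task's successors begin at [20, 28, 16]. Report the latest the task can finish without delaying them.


LF = min of all successor start times
Successors start at: [20, 28, 16]
LF = min(20, 28, 16)
= 16


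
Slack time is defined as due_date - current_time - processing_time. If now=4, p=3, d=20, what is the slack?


Slack = due - current_time - processing
= 20 - 4 - 3
= 13


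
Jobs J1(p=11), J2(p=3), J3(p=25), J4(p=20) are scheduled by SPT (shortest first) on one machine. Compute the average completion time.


SPT order: J2 → J1 → J4 → J3
Completion times:
  J2: C=3
  J1: C=14
  J4: C=34
  J3: C=59
Sum = 110, n = 4
Mean flow = 110/4
= 27.50


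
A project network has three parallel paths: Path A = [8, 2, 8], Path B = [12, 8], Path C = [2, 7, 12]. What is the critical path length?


Path A: 8 + 2 + 8 = 18
Path B: 12 + 8 = 20
Path C: 2 + 7 + 12 = 21
Critical path = longest = max(18, 20, 21)
= 21 (Path C)


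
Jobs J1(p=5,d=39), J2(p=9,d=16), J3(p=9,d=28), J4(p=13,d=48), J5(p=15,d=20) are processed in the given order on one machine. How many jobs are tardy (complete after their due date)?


Completion vs due date:
  J1: C=5, d=39 → on time
  J2: C=14, d=16 → on time
  J3: C=23, d=28 → on time
  J4: C=36, d=48 → on time
  J5: C=51, d=20 → TARDY
Tardy jobs: J5
Count = 1


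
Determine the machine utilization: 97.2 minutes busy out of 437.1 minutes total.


Utilization = busy / total × 100
= 97.2 / 437.1 × 100
= 22.2%


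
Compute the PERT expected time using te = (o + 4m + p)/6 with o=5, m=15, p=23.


te = (o + 4m + p) / 6
= (5 + 4×15 + 23) / 6
= (5 + 60 + 23) / 6
= 88 / 6
= 14.67


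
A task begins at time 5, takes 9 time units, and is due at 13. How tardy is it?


Completion = start + processing = 5 + 9 = 14
Tardiness = max(0, C - d) = max(0, 14 - 13)
= max(0, 1)
= 1


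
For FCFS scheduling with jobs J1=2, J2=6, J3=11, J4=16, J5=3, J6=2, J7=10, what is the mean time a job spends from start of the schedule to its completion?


Completion times:
  J1: completes at 2
  J2: completes at 8
  J3: completes at 19
  J4: completes at 35
  J5: completes at 38
  J6: completes at 40
  J7: completes at 50
Sum = 192
Average = 192/7
= 27.43


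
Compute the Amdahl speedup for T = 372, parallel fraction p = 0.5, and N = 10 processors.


Amdahl's law: T_p = T × ((1-p) + p/N)
= 372 × ((1-0.5) + 0.5/10)
= 372 × (0.50 + 0.0500)
= 372 × 0.5500
= 204.60
Speedup = 372/204.60
= 1.82×


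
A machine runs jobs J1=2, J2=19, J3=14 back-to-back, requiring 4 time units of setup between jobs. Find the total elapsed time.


Makespan = Σ processing + (n-1) × setup
= (2 + 19 + 14) + (3-1)×4
= 35 + 8
= 43 time units


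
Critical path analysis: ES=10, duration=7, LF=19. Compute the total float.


EF = ES + duration = 10 + 7 = 17
LS = LF - duration = 19 - 7 = 12
Total Float = LF - EF = 19 - 17
(or LS - ES = 12 - 10)
= 2


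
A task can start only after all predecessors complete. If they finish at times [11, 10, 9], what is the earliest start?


ES = max of all predecessor completion times
Predecessors: [11, 10, 9]
ES = max(11, 10, 9)
= 11


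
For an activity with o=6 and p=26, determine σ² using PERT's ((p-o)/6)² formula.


σ² = ((p - o) / 6)² = (p - o)² / 36
= (26 - 6)² / 36
= 20² / 36
= 400 / 36
= 11.1111


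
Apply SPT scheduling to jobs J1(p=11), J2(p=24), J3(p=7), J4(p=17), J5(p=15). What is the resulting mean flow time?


SPT order: J3 → J1 → J5 → J4 → J2
Completion times:
  J3: C=7
  J1: C=18
  J5: C=33
  J4: C=50
  J2: C=74
Sum = 182, n = 5
Mean flow = 182/5
= 36.40


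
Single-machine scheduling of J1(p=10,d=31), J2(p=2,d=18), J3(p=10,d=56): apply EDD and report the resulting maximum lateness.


EDD order: J2 → J1 → J3
Completion and lateness:
  J2: C=2, d=18, L=2-18=-16
  J1: C=12, d=31, L=12-31=-19
  J3: C=22, d=56, L=22-56=-34
Lmax = max(-16, -19, -34)
= -16


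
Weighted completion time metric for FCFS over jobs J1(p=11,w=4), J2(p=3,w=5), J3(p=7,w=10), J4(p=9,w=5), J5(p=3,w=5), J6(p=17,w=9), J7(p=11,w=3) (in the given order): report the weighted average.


Completion times:
  J1: C=11, w×C=4×11=44
  J2: C=14, w×C=5×14=70
  J3: C=21, w×C=10×21=210
  J4: C=30, w×C=5×30=150
  J5: C=33, w×C=5×33=165
  J6: C=50, w×C=9×50=450
  J7: C=61, w×C=3×61=183
Sum w×C = 1272
Sum w = 41
Weighted avg = 1272/41
= 31.02


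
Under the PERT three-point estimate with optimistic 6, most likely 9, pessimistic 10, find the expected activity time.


te = (o + 4m + p) / 6
= (6 + 4×9 + 10) / 6
= (6 + 36 + 10) / 6
= 52 / 6
= 8.67


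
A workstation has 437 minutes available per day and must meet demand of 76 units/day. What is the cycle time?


Cycle time = available time / demand
= 437 / 76
= 5.75 min/unit


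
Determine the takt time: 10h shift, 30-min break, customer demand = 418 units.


Available = 10×60 - 30 = 570 min
Takt time = 570 / 418
= 1.36 min/unit


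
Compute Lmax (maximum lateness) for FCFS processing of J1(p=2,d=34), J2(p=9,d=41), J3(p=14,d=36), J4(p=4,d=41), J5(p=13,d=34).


Lateness per job (L = C - d):
  J1: C=2, d=34, L=-32
  J2: C=11, d=41, L=-30
  J3: C=25, d=36, L=-11
  J4: C=29, d=41, L=-12
  J5: C=42, d=34, L=8
Lmax = max(-32, -30, -11, -12, 8)
= 8


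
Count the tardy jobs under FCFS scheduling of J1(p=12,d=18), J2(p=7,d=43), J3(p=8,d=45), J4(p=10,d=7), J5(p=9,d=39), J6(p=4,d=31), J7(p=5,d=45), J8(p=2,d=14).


Completion vs due date:
  J1: C=12, d=18 → on time
  J2: C=19, d=43 → on time
  J3: C=27, d=45 → on time
  J4: C=37, d=7 → TARDY
  J5: C=46, d=39 → TARDY
  J6: C=50, d=31 → TARDY
  J7: C=55, d=45 → TARDY
  J8: C=57, d=14 → TARDY
Tardy jobs: J4, J5, J6, J7, J8
Count = 5


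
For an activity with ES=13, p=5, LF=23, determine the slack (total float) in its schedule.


EF = ES + duration = 13 + 5 = 18
LS = LF - duration = 23 - 5 = 18
Total Float = LF - EF = 23 - 18
(or LS - ES = 18 - 13)
= 5


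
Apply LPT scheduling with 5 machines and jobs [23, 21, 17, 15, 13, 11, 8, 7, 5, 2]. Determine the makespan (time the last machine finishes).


Jobs (LPT sorted): [23, 21, 17, 15, 13, 11, 8, 7, 5, 2]
Machines: 5
  J=23 → Machine 1 (load: 0+23=23)
  J=21 → Machine 2 (load: 0+21=21)
  J=17 → Machine 3 (load: 0+17=17)
  J=15 → Machine 4 (load: 0+15=15)
  J=13 → Machine 5 (load: 0+13=13)
  J=11 → Machine 5 (load: 13+11=24)
  J=8 → Machine 4 (load: 15+8=23)
  J=7 → Machine 3 (load: 17+7=24)
  J=5 → Machine 2 (load: 21+5=26)
  J=2 → Machine 1 (load: 23+2=25)
Machine loads: [25, 26, 24, 23, 24]
Makespan = max = 26 time units


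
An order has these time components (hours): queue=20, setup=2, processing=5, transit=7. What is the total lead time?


Lead time = queue + setup + processing + transit
= 20 + 2 + 5 + 7
= 34 hours


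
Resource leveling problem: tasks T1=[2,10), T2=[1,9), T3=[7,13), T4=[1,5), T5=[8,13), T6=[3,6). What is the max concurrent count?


Check each time point for overlaps:
  t=3: 4 tasks active (T1, T2, T4, T6)
Max concurrent = 4


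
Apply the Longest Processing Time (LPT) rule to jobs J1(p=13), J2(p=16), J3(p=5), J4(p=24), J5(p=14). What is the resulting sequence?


LPT: sort by longest processing time first
  J4: p=24
  J2: p=16
  J5: p=14
  J1: p=13
  J3: p=5
Order: J4 → J2 → J5 → J1 → J3


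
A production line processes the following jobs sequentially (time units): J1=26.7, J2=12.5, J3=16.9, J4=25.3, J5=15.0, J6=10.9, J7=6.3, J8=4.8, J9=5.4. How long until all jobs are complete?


Sequential makespan: sum all processing times
= 26.7 + 12.5 + 16.9 + 25.3 + 15.0 + 10.9 + 6.3 + 4.8 + 5.4
= 123.8 time units


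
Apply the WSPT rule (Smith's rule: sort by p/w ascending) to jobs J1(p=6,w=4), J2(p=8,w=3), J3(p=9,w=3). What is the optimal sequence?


WSPT (Smith's rule): sort by p/w ascending
  J1: p/w = 6/4 = 1.500
  J2: p/w = 8/3 = 2.667
  J3: p/w = 9/3 = 3.000
Order: J1 → J2 → J3


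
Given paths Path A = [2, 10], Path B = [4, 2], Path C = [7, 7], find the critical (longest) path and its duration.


Path A: 2 + 10 = 12
Path B: 4 + 2 = 6
Path C: 7 + 7 = 14
Critical path = longest = max(12, 6, 14)
= 14 (Path C)


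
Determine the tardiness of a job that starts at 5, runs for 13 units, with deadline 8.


Completion = start + processing = 5 + 13 = 18
Tardiness = max(0, C - d) = max(0, 18 - 8)
= max(0, 10)
= 10


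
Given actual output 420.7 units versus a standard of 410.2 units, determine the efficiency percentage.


Efficiency = (actual / standard) × 100
= (420.7 / 410.2) × 100
= 102.6%
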